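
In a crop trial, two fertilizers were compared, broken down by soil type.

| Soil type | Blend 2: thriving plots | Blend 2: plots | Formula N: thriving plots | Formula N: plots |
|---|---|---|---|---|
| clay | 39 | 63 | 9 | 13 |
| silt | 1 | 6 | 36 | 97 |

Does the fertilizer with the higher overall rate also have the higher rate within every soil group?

Clay: Blend 2 39/63 = 61.9%, Formula N 9/13 = 69.2% → Formula N
Silt: Blend 2 1/6 = 16.7%, Formula N 36/97 = 37.1% → Formula N
Overall: Blend 2 40/69 = 58.0%, Formula N 45/110 = 40.9% → Blend 2
Formula N wins each soil group but Blend 2 wins overall — the comparison reverses. Formula N's plots skew toward silt, which has a lower base rate.

No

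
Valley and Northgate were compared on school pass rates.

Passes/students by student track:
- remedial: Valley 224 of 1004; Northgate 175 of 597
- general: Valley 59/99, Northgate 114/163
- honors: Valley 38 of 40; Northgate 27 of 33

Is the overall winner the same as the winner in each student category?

Remedial: Valley 224/1004 = 22.3%, Northgate 175/597 = 29.3% → Northgate
General: Valley 59/99 = 59.6%, Northgate 114/163 = 69.9% → Northgate
Honors: Valley 38/40 = 95.0%, Northgate 27/33 = 81.8% → Valley
Overall: Valley 321/1143 = 28.1%, Northgate 316/793 = 39.8% → Northgate
Neither sweeps: Valley wins 1 of 3 groups, Northgate wins 2. Northgate wins overall but not every group — no Simpson reversal.

No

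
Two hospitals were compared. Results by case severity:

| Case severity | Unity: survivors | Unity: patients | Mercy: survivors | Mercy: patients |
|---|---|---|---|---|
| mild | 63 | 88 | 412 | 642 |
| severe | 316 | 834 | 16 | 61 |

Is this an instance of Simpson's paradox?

Mild: Unity 63/88 = 71.6%, Mercy 412/642 = 64.2% → Unity
Severe: Unity 316/834 = 37.9%, Mercy 16/61 = 26.2% → Unity
Overall: Unity 379/922 = 41.1%, Mercy 428/703 = 60.9% → Mercy
Unity wins each case group but Mercy wins overall — the comparison reverses. Unity's patients skew toward severe, which has a lower base rate.

Yes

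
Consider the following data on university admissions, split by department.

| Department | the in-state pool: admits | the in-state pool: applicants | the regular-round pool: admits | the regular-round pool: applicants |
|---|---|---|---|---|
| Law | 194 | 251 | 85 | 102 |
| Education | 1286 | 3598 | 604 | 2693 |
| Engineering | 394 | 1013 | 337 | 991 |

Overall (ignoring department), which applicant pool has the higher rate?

the in-state pool

Law: the in-state pool 194/251 = 77.3%, the regular-round pool 85/102 = 83.3% → the regular-round pool
Education: the in-state pool 1286/3598 = 35.7%, the regular-round pool 604/2693 = 22.4% → the in-state pool
Engineering: the in-state pool 394/1013 = 38.9%, the regular-round pool 337/991 = 34.0% → the in-state pool
Overall: the in-state pool 1874/4862 = 38.5%, the regular-round pool 1026/3786 = 27.1% → the in-state pool
(Neither sweeps every department group, but the in-state pool has the higher pooled rate.)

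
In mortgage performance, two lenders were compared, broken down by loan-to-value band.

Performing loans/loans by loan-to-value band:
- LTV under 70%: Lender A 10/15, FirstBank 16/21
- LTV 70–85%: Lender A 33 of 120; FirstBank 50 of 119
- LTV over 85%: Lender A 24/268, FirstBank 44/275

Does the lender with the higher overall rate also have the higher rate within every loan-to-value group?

LTV under 70%: Lender A 10/15 = 66.7%, FirstBank 16/21 = 76.2% → FirstBank
LTV 70–85%: Lender A 33/120 = 27.5%, FirstBank 50/119 = 42.0% → FirstBank
LTV over 85%: Lender A 24/268 = 9.0%, FirstBank 44/275 = 16.0% → FirstBank
Overall: Lender A 67/403 = 16.6%, FirstBank 110/415 = 26.5% → FirstBank
FirstBank wins overall and in every loan-to-value group — no reversal.

Yes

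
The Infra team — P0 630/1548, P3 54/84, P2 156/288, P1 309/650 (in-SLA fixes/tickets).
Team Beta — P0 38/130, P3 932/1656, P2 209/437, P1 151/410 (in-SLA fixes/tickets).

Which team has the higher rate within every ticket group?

the Infra team

P0: the Infra team 630/1548 = 40.7%, Team Beta 38/130 = 29.2% → the Infra team
P3: the Infra team 54/84 = 64.3%, Team Beta 932/1656 = 56.3% → the Infra team
P2: the Infra team 156/288 = 54.2%, Team Beta 209/437 = 47.8% → the Infra team
P1: the Infra team 309/650 = 47.5%, Team Beta 151/410 = 36.8% → the Infra team
The Infra team has the higher rate in all 4 groups.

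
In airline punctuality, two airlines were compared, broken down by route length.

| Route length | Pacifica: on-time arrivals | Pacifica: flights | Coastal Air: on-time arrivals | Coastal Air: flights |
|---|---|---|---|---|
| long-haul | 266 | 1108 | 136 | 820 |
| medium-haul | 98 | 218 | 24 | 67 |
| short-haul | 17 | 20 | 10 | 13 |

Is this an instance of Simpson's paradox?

Long-haul: Pacifica 266/1108 = 24.0%, Coastal Air 136/820 = 16.6% → Pacifica
Medium-haul: Pacifica 98/218 = 45.0%, Coastal Air 24/67 = 35.8% → Pacifica
Short-haul: Pacifica 17/20 = 85.0%, Coastal Air 10/13 = 76.9% → Pacifica
Overall: Pacifica 381/1346 = 28.3%, Coastal Air 170/900 = 18.9% → Pacifica
Pacifica wins overall and in every route group — no reversal.

No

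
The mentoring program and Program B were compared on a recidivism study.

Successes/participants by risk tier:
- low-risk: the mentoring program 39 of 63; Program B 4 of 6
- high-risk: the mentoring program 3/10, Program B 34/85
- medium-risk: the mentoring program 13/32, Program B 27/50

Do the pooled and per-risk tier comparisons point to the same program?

No

Low-risk: the mentoring program 39/63 = 61.9%, Program B 4/6 = 66.7% → Program B
High-risk: the mentoring program 3/10 = 30.0%, Program B 34/85 = 40.0% → Program B
Medium-risk: the mentoring program 13/32 = 40.6%, Program B 27/50 = 54.0% → Program B
Overall: the mentoring program 55/105 = 52.4%, Program B 65/141 = 46.1% → the mentoring program
Program B wins each risk group but the mentoring program wins overall — the comparison reverses. Program B's participants skew toward high-risk, which has a lower base rate.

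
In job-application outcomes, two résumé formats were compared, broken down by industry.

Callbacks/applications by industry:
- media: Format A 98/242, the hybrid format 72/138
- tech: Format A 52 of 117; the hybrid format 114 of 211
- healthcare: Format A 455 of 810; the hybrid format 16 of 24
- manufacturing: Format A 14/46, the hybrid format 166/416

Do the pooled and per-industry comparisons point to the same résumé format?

No

Media: Format A 98/242 = 40.5%, the hybrid format 72/138 = 52.2% → the hybrid format
Tech: Format A 52/117 = 44.4%, the hybrid format 114/211 = 54.0% → the hybrid format
Healthcare: Format A 455/810 = 56.2%, the hybrid format 16/24 = 66.7% → the hybrid format
Manufacturing: Format A 14/46 = 30.4%, the hybrid format 166/416 = 39.9% → the hybrid format
Overall: Format A 619/1215 = 50.9%, the hybrid format 368/789 = 46.6% → Format A
The hybrid format wins each industry group but Format A wins overall — the comparison reverses. The hybrid format's applications skew toward manufacturing, which has a lower base rate.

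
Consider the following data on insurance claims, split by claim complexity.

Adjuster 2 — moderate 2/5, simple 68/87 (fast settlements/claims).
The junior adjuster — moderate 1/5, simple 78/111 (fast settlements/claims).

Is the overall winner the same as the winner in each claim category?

Yes

Moderate: Adjuster 2 2/5 = 40.0%, the junior adjuster 1/5 = 20.0% → Adjuster 2
Simple: Adjuster 2 68/87 = 78.2%, the junior adjuster 78/111 = 70.3% → Adjuster 2
Overall: Adjuster 2 70/92 = 76.1%, the junior adjuster 79/116 = 68.1% → Adjuster 2
Adjuster 2 wins overall and in every claim group — no reversal.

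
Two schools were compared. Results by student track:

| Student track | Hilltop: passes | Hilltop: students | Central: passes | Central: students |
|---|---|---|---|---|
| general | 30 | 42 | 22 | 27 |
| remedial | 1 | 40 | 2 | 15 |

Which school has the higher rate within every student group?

Central

General: Hilltop 30/42 = 71.4%, Central 22/27 = 81.5% → Central
Remedial: Hilltop 1/40 = 2.5%, Central 2/15 = 13.3% → Central
Central has the higher rate in both groups.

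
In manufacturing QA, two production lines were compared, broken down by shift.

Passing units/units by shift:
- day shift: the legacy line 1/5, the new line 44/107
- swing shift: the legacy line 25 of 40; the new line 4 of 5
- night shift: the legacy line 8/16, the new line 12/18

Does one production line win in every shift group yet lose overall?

Day shift: the legacy line 1/5 = 20.0%, the new line 44/107 = 41.1% → the new line
Swing shift: the legacy line 25/40 = 62.5%, the new line 4/5 = 80.0% → the new line
Night shift: the legacy line 8/16 = 50.0%, the new line 12/18 = 66.7% → the new line
Overall: the legacy line 34/61 = 55.7%, the new line 60/130 = 46.2% → the legacy line
The new line wins each shift group but the legacy line wins overall — the comparison reverses. The new line's units skew toward day shift, which has a lower base rate.

Yes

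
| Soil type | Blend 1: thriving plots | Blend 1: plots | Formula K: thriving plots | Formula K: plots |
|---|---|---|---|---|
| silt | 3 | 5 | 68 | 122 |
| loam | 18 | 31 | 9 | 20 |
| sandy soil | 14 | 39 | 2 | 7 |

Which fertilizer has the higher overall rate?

Silt: Blend 1 3/5 = 60.0%, Formula K 68/122 = 55.7% → Blend 1
Loam: Blend 1 18/31 = 58.1%, Formula K 9/20 = 45.0% → Blend 1
Sandy soil: Blend 1 14/39 = 35.9%, Formula K 2/7 = 28.6% → Blend 1
Overall: Blend 1 35/75 = 46.7%, Formula K 79/149 = 53.0% → Formula K
(Blend 1 wins every soil group but Formula K wins overall — Blend 1's plots skew toward the low-rate sandy soil group.)

Formula K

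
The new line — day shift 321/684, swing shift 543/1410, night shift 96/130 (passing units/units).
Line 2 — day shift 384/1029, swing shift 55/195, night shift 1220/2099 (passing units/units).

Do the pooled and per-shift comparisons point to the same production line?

No

Day shift: the new line 321/684 = 46.9%, Line 2 384/1029 = 37.3% → the new line
Swing shift: the new line 543/1410 = 38.5%, Line 2 55/195 = 28.2% → the new line
Night shift: the new line 96/130 = 73.8%, Line 2 1220/2099 = 58.1% → the new line
Overall: the new line 960/2224 = 43.2%, Line 2 1659/3323 = 49.9% → Line 2
The new line wins each shift group but Line 2 wins overall — the comparison reverses. The new line's units skew toward swing shift, which has a lower base rate.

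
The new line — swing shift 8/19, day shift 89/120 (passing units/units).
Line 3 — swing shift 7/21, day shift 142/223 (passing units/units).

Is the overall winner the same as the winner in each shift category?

Yes

Swing shift: the new line 8/19 = 42.1%, Line 3 7/21 = 33.3% → the new line
Day shift: the new line 89/120 = 74.2%, Line 3 142/223 = 63.7% → the new line
Overall: the new line 97/139 = 69.8%, Line 3 149/244 = 61.1% → the new line
The new line wins overall and in every shift group — no reversal.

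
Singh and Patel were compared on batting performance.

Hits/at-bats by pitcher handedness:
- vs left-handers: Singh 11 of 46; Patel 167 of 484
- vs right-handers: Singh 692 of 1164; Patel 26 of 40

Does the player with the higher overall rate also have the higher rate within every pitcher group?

No

Vs left-handers: Singh 11/46 = 23.9%, Patel 167/484 = 34.5% → Patel
Vs right-handers: Singh 692/1164 = 59.5%, Patel 26/40 = 65.0% → Patel
Overall: Singh 703/1210 = 58.1%, Patel 193/524 = 36.8% → Singh
Patel wins each pitcher group but Singh wins overall — the comparison reverses. Patel's at-bats skew toward vs left-handers, which has a lower base rate.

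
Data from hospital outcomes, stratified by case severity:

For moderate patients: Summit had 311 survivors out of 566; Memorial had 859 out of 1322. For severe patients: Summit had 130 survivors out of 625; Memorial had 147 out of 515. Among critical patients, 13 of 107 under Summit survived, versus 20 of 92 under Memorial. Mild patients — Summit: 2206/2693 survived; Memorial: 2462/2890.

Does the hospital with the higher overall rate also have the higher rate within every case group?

Yes

Moderate: Summit 311/566 = 54.9%, Memorial 859/1322 = 65.0% → Memorial
Severe: Summit 130/625 = 20.8%, Memorial 147/515 = 28.5% → Memorial
Critical: Summit 13/107 = 12.1%, Memorial 20/92 = 21.7% → Memorial
Mild: Summit 2206/2693 = 81.9%, Memorial 2462/2890 = 85.2% → Memorial
Overall: Summit 2660/3991 = 66.6%, Memorial 3488/4819 = 72.4% → Memorial
Memorial wins overall and in every case group — no reversal.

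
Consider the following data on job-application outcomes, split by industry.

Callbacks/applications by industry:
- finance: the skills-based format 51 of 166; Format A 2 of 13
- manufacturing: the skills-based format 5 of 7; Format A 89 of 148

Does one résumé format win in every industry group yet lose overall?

Finance: the skills-based format 51/166 = 30.7%, Format A 2/13 = 15.4% → the skills-based format
Manufacturing: the skills-based format 5/7 = 71.4%, Format A 89/148 = 60.1% → the skills-based format
Overall: the skills-based format 56/173 = 32.4%, Format A 91/161 = 56.5% → Format A
The skills-based format wins each industry group but Format A wins overall — the comparison reverses. The skills-based format's applications skew toward finance, which has a lower base rate.

Yes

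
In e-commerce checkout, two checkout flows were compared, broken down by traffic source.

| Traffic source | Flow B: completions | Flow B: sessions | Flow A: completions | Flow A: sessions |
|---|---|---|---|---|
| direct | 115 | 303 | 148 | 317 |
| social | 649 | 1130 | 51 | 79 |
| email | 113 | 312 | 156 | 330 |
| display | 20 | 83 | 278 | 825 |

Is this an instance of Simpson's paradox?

Yes

Direct: Flow B 115/303 = 38.0%, Flow A 148/317 = 46.7% → Flow A
Social: Flow B 649/1130 = 57.4%, Flow A 51/79 = 64.6% → Flow A
Email: Flow B 113/312 = 36.2%, Flow A 156/330 = 47.3% → Flow A
Display: Flow B 20/83 = 24.1%, Flow A 278/825 = 33.7% → Flow A
Overall: Flow B 897/1828 = 49.1%, Flow A 633/1551 = 40.8% → Flow B
Flow A wins each traffic group but Flow B wins overall — the comparison reverses. Flow A's sessions skew toward display, which has a lower base rate.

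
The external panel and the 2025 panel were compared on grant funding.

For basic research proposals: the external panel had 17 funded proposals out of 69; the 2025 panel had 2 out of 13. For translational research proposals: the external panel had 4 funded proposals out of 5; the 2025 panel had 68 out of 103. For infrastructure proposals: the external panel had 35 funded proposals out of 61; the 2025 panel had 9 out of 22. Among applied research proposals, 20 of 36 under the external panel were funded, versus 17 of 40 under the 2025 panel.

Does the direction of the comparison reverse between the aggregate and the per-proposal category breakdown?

Basic research: the external panel 17/69 = 24.6%, the 2025 panel 2/13 = 15.4% → the external panel
Translational research: the external panel 4/5 = 80.0%, the 2025 panel 68/103 = 66.0% → the external panel
Infrastructure: the external panel 35/61 = 57.4%, the 2025 panel 9/22 = 40.9% → the external panel
Applied research: the external panel 20/36 = 55.6%, the 2025 panel 17/40 = 42.5% → the external panel
Overall: the external panel 76/171 = 44.4%, the 2025 panel 96/178 = 53.9% → the 2025 panel
The external panel wins each proposal group but the 2025 panel wins overall — the comparison reverses. The external panel's proposals skew toward basic research, which has a lower base rate.

Yes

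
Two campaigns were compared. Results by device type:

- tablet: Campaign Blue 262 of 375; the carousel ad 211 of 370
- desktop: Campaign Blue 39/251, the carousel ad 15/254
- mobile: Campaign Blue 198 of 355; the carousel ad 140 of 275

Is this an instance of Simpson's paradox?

Tablet: Campaign Blue 262/375 = 69.9%, the carousel ad 211/370 = 57.0% → Campaign Blue
Desktop: Campaign Blue 39/251 = 15.5%, the carousel ad 15/254 = 5.9% → Campaign Blue
Mobile: Campaign Blue 198/355 = 55.8%, the carousel ad 140/275 = 50.9% → Campaign Blue
Overall: Campaign Blue 499/981 = 50.9%, the carousel ad 366/899 = 40.7% → Campaign Blue
Campaign Blue wins overall and in every device group — no reversal.

No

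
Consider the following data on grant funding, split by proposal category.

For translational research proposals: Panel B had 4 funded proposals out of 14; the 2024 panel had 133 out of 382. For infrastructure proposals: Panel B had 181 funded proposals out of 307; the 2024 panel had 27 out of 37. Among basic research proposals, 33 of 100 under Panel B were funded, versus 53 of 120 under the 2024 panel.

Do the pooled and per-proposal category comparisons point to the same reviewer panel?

No

Translational research: Panel B 4/14 = 28.6%, the 2024 panel 133/382 = 34.8% → the 2024 panel
Infrastructure: Panel B 181/307 = 59.0%, the 2024 panel 27/37 = 73.0% → the 2024 panel
Basic research: Panel B 33/100 = 33.0%, the 2024 panel 53/120 = 44.2% → the 2024 panel
Overall: Panel B 218/421 = 51.8%, the 2024 panel 213/539 = 39.5% → Panel B
The 2024 panel wins each proposal group but Panel B wins overall — the comparison reverses. The 2024 panel's proposals skew toward translational research, which has a lower base rate.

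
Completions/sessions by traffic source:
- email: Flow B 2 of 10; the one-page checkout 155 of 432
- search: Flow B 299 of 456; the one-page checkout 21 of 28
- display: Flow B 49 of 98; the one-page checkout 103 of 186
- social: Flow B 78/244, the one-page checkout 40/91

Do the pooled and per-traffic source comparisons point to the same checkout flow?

No

Email: Flow B 2/10 = 20.0%, the one-page checkout 155/432 = 35.9% → the one-page checkout
Search: Flow B 299/456 = 65.6%, the one-page checkout 21/28 = 75.0% → the one-page checkout
Display: Flow B 49/98 = 50.0%, the one-page checkout 103/186 = 55.4% → the one-page checkout
Social: Flow B 78/244 = 32.0%, the one-page checkout 40/91 = 44.0% → the one-page checkout
Overall: Flow B 428/808 = 53.0%, the one-page checkout 319/737 = 43.3% → Flow B
The one-page checkout wins each traffic group but Flow B wins overall — the comparison reverses. The one-page checkout's sessions skew toward email, which has a lower base rate.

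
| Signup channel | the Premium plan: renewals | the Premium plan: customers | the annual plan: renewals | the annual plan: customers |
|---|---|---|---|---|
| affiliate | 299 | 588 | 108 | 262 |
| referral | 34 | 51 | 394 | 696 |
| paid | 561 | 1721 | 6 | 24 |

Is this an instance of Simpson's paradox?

Yes

Affiliate: the Premium plan 299/588 = 50.9%, the annual plan 108/262 = 41.2% → the Premium plan
Referral: the Premium plan 34/51 = 66.7%, the annual plan 394/696 = 56.6% → the Premium plan
Paid: the Premium plan 561/1721 = 32.6%, the annual plan 6/24 = 25.0% → the Premium plan
Overall: the Premium plan 894/2360 = 37.9%, the annual plan 508/982 = 51.7% → the annual plan
The Premium plan wins each signup group but the annual plan wins overall — the comparison reverses. The Premium plan's customers skew toward paid, which has a lower base rate.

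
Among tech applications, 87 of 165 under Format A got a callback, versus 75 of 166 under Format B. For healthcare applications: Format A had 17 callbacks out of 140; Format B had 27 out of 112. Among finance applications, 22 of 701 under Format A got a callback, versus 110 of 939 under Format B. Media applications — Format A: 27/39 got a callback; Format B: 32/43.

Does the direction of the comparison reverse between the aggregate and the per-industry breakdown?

Tech: Format A 87/165 = 52.7%, Format B 75/166 = 45.2% → Format A
Healthcare: Format A 17/140 = 12.1%, Format B 27/112 = 24.1% → Format B
Finance: Format A 22/701 = 3.1%, Format B 110/939 = 11.7% → Format B
Media: Format A 27/39 = 69.2%, Format B 32/43 = 74.4% → Format B
Overall: Format A 153/1045 = 14.6%, Format B 244/1260 = 19.4% → Format B
Neither sweeps: Format A wins 1 of 4 groups, Format B wins 3. Format B wins overall but not every group — no Simpson reversal.

No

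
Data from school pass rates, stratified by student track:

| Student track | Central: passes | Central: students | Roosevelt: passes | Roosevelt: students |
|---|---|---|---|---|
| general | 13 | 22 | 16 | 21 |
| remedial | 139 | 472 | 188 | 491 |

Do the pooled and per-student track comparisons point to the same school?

Yes

General: Central 13/22 = 59.1%, Roosevelt 16/21 = 76.2% → Roosevelt
Remedial: Central 139/472 = 29.4%, Roosevelt 188/491 = 38.3% → Roosevelt
Overall: Central 152/494 = 30.8%, Roosevelt 204/512 = 39.8% → Roosevelt
Roosevelt wins overall and in every student group — no reversal.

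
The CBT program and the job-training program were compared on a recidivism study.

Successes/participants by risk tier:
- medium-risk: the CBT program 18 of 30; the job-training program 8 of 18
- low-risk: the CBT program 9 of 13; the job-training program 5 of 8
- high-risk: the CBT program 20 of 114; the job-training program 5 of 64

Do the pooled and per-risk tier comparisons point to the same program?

Yes

Medium-risk: the CBT program 18/30 = 60.0%, the job-training program 8/18 = 44.4% → the CBT program
Low-risk: the CBT program 9/13 = 69.2%, the job-training program 5/8 = 62.5% → the CBT program
High-risk: the CBT program 20/114 = 17.5%, the job-training program 5/64 = 7.8% → the CBT program
Overall: the CBT program 47/157 = 29.9%, the job-training program 18/90 = 20.0% → the CBT program
The CBT program wins overall and in every risk group — no reversal.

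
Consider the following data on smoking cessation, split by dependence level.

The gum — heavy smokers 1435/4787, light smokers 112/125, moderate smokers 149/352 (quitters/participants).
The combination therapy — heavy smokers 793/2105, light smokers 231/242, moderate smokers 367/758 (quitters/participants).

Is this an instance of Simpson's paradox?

Heavy smokers: the gum 1435/4787 = 30.0%, the combination therapy 793/2105 = 37.7% → the combination therapy
Light smokers: the gum 112/125 = 89.6%, the combination therapy 231/242 = 95.5% → the combination therapy
Moderate smokers: the gum 149/352 = 42.3%, the combination therapy 367/758 = 48.4% → the combination therapy
Overall: the gum 1696/5264 = 32.2%, the combination therapy 1391/3105 = 44.8% → the combination therapy
The combination therapy wins overall and in every dependence group — no reversal.

No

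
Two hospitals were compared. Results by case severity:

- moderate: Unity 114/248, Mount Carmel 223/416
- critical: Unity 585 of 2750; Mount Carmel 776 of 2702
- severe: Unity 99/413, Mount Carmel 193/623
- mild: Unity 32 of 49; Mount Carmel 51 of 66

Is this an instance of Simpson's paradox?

No

Moderate: Unity 114/248 = 46.0%, Mount Carmel 223/416 = 53.6% → Mount Carmel
Critical: Unity 585/2750 = 21.3%, Mount Carmel 776/2702 = 28.7% → Mount Carmel
Severe: Unity 99/413 = 24.0%, Mount Carmel 193/623 = 31.0% → Mount Carmel
Mild: Unity 32/49 = 65.3%, Mount Carmel 51/66 = 77.3% → Mount Carmel
Overall: Unity 830/3460 = 24.0%, Mount Carmel 1243/3807 = 32.7% → Mount Carmel
Mount Carmel wins overall and in every case group — no reversal.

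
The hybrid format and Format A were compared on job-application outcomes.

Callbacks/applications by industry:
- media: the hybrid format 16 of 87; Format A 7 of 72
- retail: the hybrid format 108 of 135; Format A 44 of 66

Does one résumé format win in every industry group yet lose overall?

No

Media: the hybrid format 16/87 = 18.4%, Format A 7/72 = 9.7% → the hybrid format
Retail: the hybrid format 108/135 = 80.0%, Format A 44/66 = 66.7% → the hybrid format
Overall: the hybrid format 124/222 = 55.9%, Format A 51/138 = 37.0% → the hybrid format
The hybrid format wins overall and in every industry group — no reversal.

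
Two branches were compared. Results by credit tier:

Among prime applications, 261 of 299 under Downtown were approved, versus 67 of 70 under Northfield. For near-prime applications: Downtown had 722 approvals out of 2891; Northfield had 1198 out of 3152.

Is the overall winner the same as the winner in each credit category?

Yes

Prime: Downtown 261/299 = 87.3%, Northfield 67/70 = 95.7% → Northfield
Near-prime: Downtown 722/2891 = 25.0%, Northfield 1198/3152 = 38.0% → Northfield
Overall: Downtown 983/3190 = 30.8%, Northfield 1265/3222 = 39.3% → Northfield
Northfield wins overall and in every credit group — no reversal.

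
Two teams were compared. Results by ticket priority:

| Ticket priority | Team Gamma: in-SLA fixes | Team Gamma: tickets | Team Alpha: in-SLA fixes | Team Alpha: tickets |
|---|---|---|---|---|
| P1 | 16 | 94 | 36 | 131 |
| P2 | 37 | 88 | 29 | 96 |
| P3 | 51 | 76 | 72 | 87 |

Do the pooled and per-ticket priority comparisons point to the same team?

No

P1: Team Gamma 16/94 = 17.0%, Team Alpha 36/131 = 27.5% → Team Alpha
P2: Team Gamma 37/88 = 42.0%, Team Alpha 29/96 = 30.2% → Team Gamma
P3: Team Gamma 51/76 = 67.1%, Team Alpha 72/87 = 82.8% → Team Alpha
Overall: Team Gamma 104/258 = 40.3%, Team Alpha 137/314 = 43.6% → Team Alpha
Neither sweeps: Team Gamma wins 1 of 3 groups, Team Alpha wins 2. Team Alpha wins overall but not every group — no Simpson reversal.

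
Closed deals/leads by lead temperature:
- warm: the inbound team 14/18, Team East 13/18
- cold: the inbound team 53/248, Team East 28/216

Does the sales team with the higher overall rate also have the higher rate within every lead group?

Yes

Warm: the inbound team 14/18 = 77.8%, Team East 13/18 = 72.2% → the inbound team
Cold: the inbound team 53/248 = 21.4%, Team East 28/216 = 13.0% → the inbound team
Overall: the inbound team 67/266 = 25.2%, Team East 41/234 = 17.5% → the inbound team
The inbound team wins overall and in every lead group — no reversal.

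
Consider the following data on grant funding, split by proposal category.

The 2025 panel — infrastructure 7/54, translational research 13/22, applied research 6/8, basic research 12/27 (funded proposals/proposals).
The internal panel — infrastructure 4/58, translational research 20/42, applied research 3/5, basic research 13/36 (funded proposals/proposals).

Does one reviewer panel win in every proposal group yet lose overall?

No

Infrastructure: the 2025 panel 7/54 = 13.0%, the internal panel 4/58 = 6.9% → the 2025 panel
Translational research: the 2025 panel 13/22 = 59.1%, the internal panel 20/42 = 47.6% → the 2025 panel
Applied research: the 2025 panel 6/8 = 75.0%, the internal panel 3/5 = 60.0% → the 2025 panel
Basic research: the 2025 panel 12/27 = 44.4%, the internal panel 13/36 = 36.1% → the 2025 panel
Overall: the 2025 panel 38/111 = 34.2%, the internal panel 40/141 = 28.4% → the 2025 panel
The 2025 panel wins overall and in every proposal group — no reversal.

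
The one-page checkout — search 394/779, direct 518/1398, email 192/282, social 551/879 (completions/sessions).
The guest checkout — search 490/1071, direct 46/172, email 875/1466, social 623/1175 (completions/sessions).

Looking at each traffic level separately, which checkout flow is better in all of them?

Search: the one-page checkout 394/779 = 50.6%, the guest checkout 490/1071 = 45.8% → the one-page checkout
Direct: the one-page checkout 518/1398 = 37.1%, the guest checkout 46/172 = 26.7% → the one-page checkout
Email: the one-page checkout 192/282 = 68.1%, the guest checkout 875/1466 = 59.7% → the one-page checkout
Social: the one-page checkout 551/879 = 62.7%, the guest checkout 623/1175 = 53.0% → the one-page checkout
The one-page checkout has the higher rate in all 4 groups.

the one-page checkout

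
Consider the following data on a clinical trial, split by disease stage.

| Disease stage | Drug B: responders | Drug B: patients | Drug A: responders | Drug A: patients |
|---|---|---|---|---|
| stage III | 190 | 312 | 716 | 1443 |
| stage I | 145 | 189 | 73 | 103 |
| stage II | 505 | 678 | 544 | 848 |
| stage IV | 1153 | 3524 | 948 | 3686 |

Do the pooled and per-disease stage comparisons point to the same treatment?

Yes

Stage III: Drug B 190/312 = 60.9%, Drug A 716/1443 = 49.6% → Drug B
Stage I: Drug B 145/189 = 76.7%, Drug A 73/103 = 70.9% → Drug B
Stage II: Drug B 505/678 = 74.5%, Drug A 544/848 = 64.2% → Drug B
Stage IV: Drug B 1153/3524 = 32.7%, Drug A 948/3686 = 25.7% → Drug B
Overall: Drug B 1993/4703 = 42.4%, Drug A 2281/6080 = 37.5% → Drug B
Drug B wins overall and in every disease group — no reversal.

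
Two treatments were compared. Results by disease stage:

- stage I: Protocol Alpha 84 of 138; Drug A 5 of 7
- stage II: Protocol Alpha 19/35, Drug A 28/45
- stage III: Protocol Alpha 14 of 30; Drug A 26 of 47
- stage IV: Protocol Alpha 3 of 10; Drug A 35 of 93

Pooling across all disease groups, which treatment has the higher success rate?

Stage I: Protocol Alpha 84/138 = 60.9%, Drug A 5/7 = 71.4% → Drug A
Stage II: Protocol Alpha 19/35 = 54.3%, Drug A 28/45 = 62.2% → Drug A
Stage III: Protocol Alpha 14/30 = 46.7%, Drug A 26/47 = 55.3% → Drug A
Stage IV: Protocol Alpha 3/10 = 30.0%, Drug A 35/93 = 37.6% → Drug A
Overall: Protocol Alpha 120/213 = 56.3%, Drug A 94/192 = 49.0% → Protocol Alpha
(Drug A wins every disease group but Protocol Alpha wins overall — Drug A's patients skew toward the low-rate stage IV group.)

Protocol Alpha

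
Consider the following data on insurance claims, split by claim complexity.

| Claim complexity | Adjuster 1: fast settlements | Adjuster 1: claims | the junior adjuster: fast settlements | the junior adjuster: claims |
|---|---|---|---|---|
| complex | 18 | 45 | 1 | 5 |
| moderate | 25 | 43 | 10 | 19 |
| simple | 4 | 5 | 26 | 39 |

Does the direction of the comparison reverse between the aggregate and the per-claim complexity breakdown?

Yes

Complex: Adjuster 1 18/45 = 40.0%, the junior adjuster 1/5 = 20.0% → Adjuster 1
Moderate: Adjuster 1 25/43 = 58.1%, the junior adjuster 10/19 = 52.6% → Adjuster 1
Simple: Adjuster 1 4/5 = 80.0%, the junior adjuster 26/39 = 66.7% → Adjuster 1
Overall: Adjuster 1 47/93 = 50.5%, the junior adjuster 37/63 = 58.7% → the junior adjuster
Adjuster 1 wins each claim group but the junior adjuster wins overall — the comparison reverses. Adjuster 1's claims skew toward complex, which has a lower base rate.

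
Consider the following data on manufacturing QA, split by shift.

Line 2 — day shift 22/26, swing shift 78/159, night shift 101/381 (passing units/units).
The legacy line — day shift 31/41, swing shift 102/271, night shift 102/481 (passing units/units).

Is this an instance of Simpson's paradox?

No

Day shift: Line 2 22/26 = 84.6%, the legacy line 31/41 = 75.6% → Line 2
Swing shift: Line 2 78/159 = 49.1%, the legacy line 102/271 = 37.6% → Line 2
Night shift: Line 2 101/381 = 26.5%, the legacy line 102/481 = 21.2% → Line 2
Overall: Line 2 201/566 = 35.5%, the legacy line 235/793 = 29.6% → Line 2
Line 2 wins overall and in every shift group — no reversal.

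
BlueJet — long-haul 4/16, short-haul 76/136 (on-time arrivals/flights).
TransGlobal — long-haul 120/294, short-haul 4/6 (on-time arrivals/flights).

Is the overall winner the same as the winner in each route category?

No

Long-haul: BlueJet 4/16 = 25.0%, TransGlobal 120/294 = 40.8% → TransGlobal
Short-haul: BlueJet 76/136 = 55.9%, TransGlobal 4/6 = 66.7% → TransGlobal
Overall: BlueJet 80/152 = 52.6%, TransGlobal 124/300 = 41.3% → BlueJet
TransGlobal wins each route group but BlueJet wins overall — the comparison reverses. TransGlobal's flights skew toward long-haul, which has a lower base rate.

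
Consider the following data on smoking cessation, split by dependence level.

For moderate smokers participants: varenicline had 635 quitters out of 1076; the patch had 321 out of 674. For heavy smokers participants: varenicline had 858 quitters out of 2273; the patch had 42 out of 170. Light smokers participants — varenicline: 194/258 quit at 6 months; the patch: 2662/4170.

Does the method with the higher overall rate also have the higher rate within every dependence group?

Moderate smokers: varenicline 635/1076 = 59.0%, the patch 321/674 = 47.6% → varenicline
Heavy smokers: varenicline 858/2273 = 37.7%, the patch 42/170 = 24.7% → varenicline
Light smokers: varenicline 194/258 = 75.2%, the patch 2662/4170 = 63.8% → varenicline
Overall: varenicline 1687/3607 = 46.8%, the patch 3025/5014 = 60.3% → the patch
Varenicline wins each dependence group but the patch wins overall — the comparison reverses. Varenicline's participants skew toward heavy smokers, which has a lower base rate.

No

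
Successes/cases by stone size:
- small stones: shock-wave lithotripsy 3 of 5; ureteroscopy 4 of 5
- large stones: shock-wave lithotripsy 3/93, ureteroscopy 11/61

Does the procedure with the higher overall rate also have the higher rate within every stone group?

Yes

Small stones: shock-wave lithotripsy 3/5 = 60.0%, ureteroscopy 4/5 = 80.0% → ureteroscopy
Large stones: shock-wave lithotripsy 3/93 = 3.2%, ureteroscopy 11/61 = 18.0% → ureteroscopy
Overall: shock-wave lithotripsy 6/98 = 6.1%, ureteroscopy 15/66 = 22.7% → ureteroscopy
Ureteroscopy wins overall and in every stone group — no reversal.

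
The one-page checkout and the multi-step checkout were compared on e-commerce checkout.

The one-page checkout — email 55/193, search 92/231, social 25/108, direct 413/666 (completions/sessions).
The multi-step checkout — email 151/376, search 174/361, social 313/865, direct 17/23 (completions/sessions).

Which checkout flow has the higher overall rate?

the one-page checkout

Email: the one-page checkout 55/193 = 28.5%, the multi-step checkout 151/376 = 40.2% → the multi-step checkout
Search: the one-page checkout 92/231 = 39.8%, the multi-step checkout 174/361 = 48.2% → the multi-step checkout
Social: the one-page checkout 25/108 = 23.1%, the multi-step checkout 313/865 = 36.2% → the multi-step checkout
Direct: the one-page checkout 413/666 = 62.0%, the multi-step checkout 17/23 = 73.9% → the multi-step checkout
Overall: the one-page checkout 585/1198 = 48.8%, the multi-step checkout 655/1625 = 40.3% → the one-page checkout
(The multi-step checkout wins every traffic group but the one-page checkout wins overall — the multi-step checkout's sessions skew toward the low-rate social group.)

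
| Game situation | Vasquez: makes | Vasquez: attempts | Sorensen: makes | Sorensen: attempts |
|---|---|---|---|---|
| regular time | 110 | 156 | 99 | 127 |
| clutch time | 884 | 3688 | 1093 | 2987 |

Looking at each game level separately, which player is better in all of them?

Sorensen

Regular time: Vasquez 110/156 = 70.5%, Sorensen 99/127 = 78.0% → Sorensen
Clutch time: Vasquez 884/3688 = 24.0%, Sorensen 1093/2987 = 36.6% → Sorensen
Sorensen has the higher rate in both groups.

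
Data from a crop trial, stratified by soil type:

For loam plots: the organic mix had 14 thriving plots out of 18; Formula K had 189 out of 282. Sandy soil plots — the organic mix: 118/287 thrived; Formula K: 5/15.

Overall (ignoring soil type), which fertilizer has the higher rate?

Loam: the organic mix 14/18 = 77.8%, Formula K 189/282 = 67.0% → the organic mix
Sandy soil: the organic mix 118/287 = 41.1%, Formula K 5/15 = 33.3% → the organic mix
Overall: the organic mix 132/305 = 43.3%, Formula K 194/297 = 65.3% → Formula K
(The organic mix wins every soil group but Formula K wins overall — the organic mix's plots skew toward the low-rate sandy soil group.)

Formula K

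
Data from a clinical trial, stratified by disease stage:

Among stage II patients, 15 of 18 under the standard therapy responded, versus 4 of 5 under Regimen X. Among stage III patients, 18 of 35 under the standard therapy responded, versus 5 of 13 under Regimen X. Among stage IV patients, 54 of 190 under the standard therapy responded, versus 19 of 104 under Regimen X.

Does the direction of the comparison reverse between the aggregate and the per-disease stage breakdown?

Stage II: the standard therapy 15/18 = 83.3%, Regimen X 4/5 = 80.0% → the standard therapy
Stage III: the standard therapy 18/35 = 51.4%, Regimen X 5/13 = 38.5% → the standard therapy
Stage IV: the standard therapy 54/190 = 28.4%, Regimen X 19/104 = 18.3% → the standard therapy
Overall: the standard therapy 87/243 = 35.8%, Regimen X 28/122 = 23.0% → the standard therapy
The standard therapy wins overall and in every disease group — no reversal.

No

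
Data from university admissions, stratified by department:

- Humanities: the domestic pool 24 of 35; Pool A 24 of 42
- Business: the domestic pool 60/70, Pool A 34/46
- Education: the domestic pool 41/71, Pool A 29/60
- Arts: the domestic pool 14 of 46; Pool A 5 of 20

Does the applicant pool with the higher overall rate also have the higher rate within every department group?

Humanities: the domestic pool 24/35 = 68.6%, Pool A 24/42 = 57.1% → the domestic pool
Business: the domestic pool 60/70 = 85.7%, Pool A 34/46 = 73.9% → the domestic pool
Education: the domestic pool 41/71 = 57.7%, Pool A 29/60 = 48.3% → the domestic pool
Arts: the domestic pool 14/46 = 30.4%, Pool A 5/20 = 25.0% → the domestic pool
Overall: the domestic pool 139/222 = 62.6%, Pool A 92/168 = 54.8% → the domestic pool
The domestic pool wins overall and in every department group — no reversal.

Yes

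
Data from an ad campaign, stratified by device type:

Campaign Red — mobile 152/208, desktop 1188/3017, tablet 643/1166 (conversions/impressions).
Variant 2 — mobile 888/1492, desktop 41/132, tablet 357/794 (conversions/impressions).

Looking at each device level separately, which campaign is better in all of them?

Mobile: Campaign Red 152/208 = 73.1%, Variant 2 888/1492 = 59.5% → Campaign Red
Desktop: Campaign Red 1188/3017 = 39.4%, Variant 2 41/132 = 31.1% → Campaign Red
Tablet: Campaign Red 643/1166 = 55.1%, Variant 2 357/794 = 45.0% → Campaign Red
Campaign Red has the higher rate in all 3 groups.

Campaign Red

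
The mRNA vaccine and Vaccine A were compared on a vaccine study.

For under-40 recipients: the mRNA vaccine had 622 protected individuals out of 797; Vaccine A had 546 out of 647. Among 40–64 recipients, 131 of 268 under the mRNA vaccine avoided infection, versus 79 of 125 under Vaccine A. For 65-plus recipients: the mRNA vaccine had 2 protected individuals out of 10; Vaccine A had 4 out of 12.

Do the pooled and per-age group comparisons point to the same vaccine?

Under-40: the mRNA vaccine 622/797 = 78.0%, Vaccine A 546/647 = 84.4% → Vaccine A
40–64: the mRNA vaccine 131/268 = 48.9%, Vaccine A 79/125 = 63.2% → Vaccine A
65-plus: the mRNA vaccine 2/10 = 20.0%, Vaccine A 4/12 = 33.3% → Vaccine A
Overall: the mRNA vaccine 755/1075 = 70.2%, Vaccine A 629/784 = 80.2% → Vaccine A
Vaccine A wins overall and in every age group — no reversal.

Yes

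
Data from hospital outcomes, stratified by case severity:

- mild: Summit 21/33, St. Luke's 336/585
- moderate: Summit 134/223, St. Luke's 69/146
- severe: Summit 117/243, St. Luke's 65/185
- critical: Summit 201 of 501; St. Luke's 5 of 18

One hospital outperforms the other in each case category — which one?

Mild: Summit 21/33 = 63.6%, St. Luke's 336/585 = 57.4% → Summit
Moderate: Summit 134/223 = 60.1%, St. Luke's 69/146 = 47.3% → Summit
Severe: Summit 117/243 = 48.1%, St. Luke's 65/185 = 35.1% → Summit
Critical: Summit 201/501 = 40.1%, St. Luke's 5/18 = 27.8% → Summit
Summit has the higher rate in all 4 groups.

Summit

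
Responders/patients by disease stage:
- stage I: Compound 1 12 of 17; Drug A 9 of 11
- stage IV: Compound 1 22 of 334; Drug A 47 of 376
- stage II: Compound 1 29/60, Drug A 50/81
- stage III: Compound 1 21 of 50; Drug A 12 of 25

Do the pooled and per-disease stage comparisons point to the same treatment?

Stage I: Compound 1 12/17 = 70.6%, Drug A 9/11 = 81.8% → Drug A
Stage IV: Compound 1 22/334 = 6.6%, Drug A 47/376 = 12.5% → Drug A
Stage II: Compound 1 29/60 = 48.3%, Drug A 50/81 = 61.7% → Drug A
Stage III: Compound 1 21/50 = 42.0%, Drug A 12/25 = 48.0% → Drug A
Overall: Compound 1 84/461 = 18.2%, Drug A 118/493 = 23.9% → Drug A
Drug A wins overall and in every disease group — no reversal.

Yes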